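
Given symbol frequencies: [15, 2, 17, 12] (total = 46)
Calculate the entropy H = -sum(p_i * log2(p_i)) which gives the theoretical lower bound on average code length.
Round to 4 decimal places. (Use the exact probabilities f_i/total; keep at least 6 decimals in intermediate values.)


Per-symbol terms -p_i * log2(p_i) with p_i = f_i/46:
  p = 15/46 = 0.326087: log2(p) = -1.616671, -p*log2(p) = 0.527175
  p = 2/46 = 0.043478: log2(p) = -4.523562, -p*log2(p) = 0.196677
  p = 17/46 = 0.369565: log2(p) = -1.436099, -p*log2(p) = 0.530732
  p = 12/46 = 0.260870: log2(p) = -1.938599, -p*log2(p) = 0.505722
H = 0.527175 + 0.196677 + 0.530732 + 0.505722 = 1.760306

H = 1.7603 bits/symbol


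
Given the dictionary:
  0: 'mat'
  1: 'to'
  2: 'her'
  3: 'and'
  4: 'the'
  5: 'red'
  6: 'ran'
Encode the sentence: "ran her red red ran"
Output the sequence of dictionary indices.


Look up each word in the dictionary:
  'ran' -> 6
  'her' -> 2
  'red' -> 5
  'red' -> 5
  'ran' -> 6

Encoded: [6, 2, 5, 5, 6]


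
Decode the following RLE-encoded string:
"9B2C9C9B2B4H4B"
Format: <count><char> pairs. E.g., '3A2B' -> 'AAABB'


Expanding each <count><char> pair:
  9B -> 'BBBBBBBBB'
  2C -> 'CC'
  9C -> 'CCCCCCCCC'
  9B -> 'BBBBBBBBB'
  2B -> 'BB'
  4H -> 'HHHH'
  4B -> 'BBBB'

Decoded = BBBBBBBBBCCCCCCCCCCCBBBBBBBBBBBHHHHBBBB


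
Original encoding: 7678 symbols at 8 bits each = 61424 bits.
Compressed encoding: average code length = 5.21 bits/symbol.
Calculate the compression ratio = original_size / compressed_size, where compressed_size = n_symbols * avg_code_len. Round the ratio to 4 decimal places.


original_size = n_symbols * orig_bits = 7678 * 8 = 61424 bits
compressed_size = n_symbols * avg_code_len = 7678 * 5.21 = 40002.38 bits
ratio = original_size / compressed_size = 61424 / 40002.38 = 1.5355

Compression ratio = 1.5355


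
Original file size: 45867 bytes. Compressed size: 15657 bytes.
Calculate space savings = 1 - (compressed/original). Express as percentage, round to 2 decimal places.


ratio = compressed/original = 15657/45867 = 0.341357
savings = 1 - ratio = 1 - 0.341357 = 0.658643
as a percentage: 0.658643 * 100 = 65.86%

Space savings = 1 - 15657/45867 = 65.86%


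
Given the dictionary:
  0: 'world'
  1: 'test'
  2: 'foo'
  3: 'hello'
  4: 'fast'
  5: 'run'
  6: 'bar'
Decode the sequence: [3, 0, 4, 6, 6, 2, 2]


Look up each index in the dictionary:
  3 -> 'hello'
  0 -> 'world'
  4 -> 'fast'
  6 -> 'bar'
  6 -> 'bar'
  2 -> 'foo'
  2 -> 'foo'

Decoded: "hello world fast bar bar foo foo"


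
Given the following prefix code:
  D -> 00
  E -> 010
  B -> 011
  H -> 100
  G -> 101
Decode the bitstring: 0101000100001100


Decoding step by step:
Bits 010 -> E
Bits 100 -> H
Bits 010 -> E
Bits 00 -> D
Bits 011 -> B
Bits 00 -> D


Decoded message: EHEDBD


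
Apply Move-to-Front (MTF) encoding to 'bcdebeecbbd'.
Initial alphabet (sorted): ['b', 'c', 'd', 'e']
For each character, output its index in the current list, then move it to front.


MTF encoding:
'b': index 0 in ['b', 'c', 'd', 'e'] -> ['b', 'c', 'd', 'e']
'c': index 1 in ['b', 'c', 'd', 'e'] -> ['c', 'b', 'd', 'e']
'd': index 2 in ['c', 'b', 'd', 'e'] -> ['d', 'c', 'b', 'e']
'e': index 3 in ['d', 'c', 'b', 'e'] -> ['e', 'd', 'c', 'b']
'b': index 3 in ['e', 'd', 'c', 'b'] -> ['b', 'e', 'd', 'c']
'e': index 1 in ['b', 'e', 'd', 'c'] -> ['e', 'b', 'd', 'c']
'e': index 0 in ['e', 'b', 'd', 'c'] -> ['e', 'b', 'd', 'c']
'c': index 3 in ['e', 'b', 'd', 'c'] -> ['c', 'e', 'b', 'd']
'b': index 2 in ['c', 'e', 'b', 'd'] -> ['b', 'c', 'e', 'd']
'b': index 0 in ['b', 'c', 'e', 'd'] -> ['b', 'c', 'e', 'd']
'd': index 3 in ['b', 'c', 'e', 'd'] -> ['d', 'b', 'c', 'e']


Output: [0, 1, 2, 3, 3, 1, 0, 3, 2, 0, 3]


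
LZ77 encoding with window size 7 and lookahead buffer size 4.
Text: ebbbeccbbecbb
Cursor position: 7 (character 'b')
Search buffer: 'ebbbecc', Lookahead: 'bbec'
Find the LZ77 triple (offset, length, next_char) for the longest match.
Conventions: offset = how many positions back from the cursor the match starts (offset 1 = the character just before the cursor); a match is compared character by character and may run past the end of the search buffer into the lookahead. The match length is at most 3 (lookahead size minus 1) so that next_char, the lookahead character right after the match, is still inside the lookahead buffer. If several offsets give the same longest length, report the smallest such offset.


Try each offset into the search buffer:
  offset=1 (pos 6, char 'c'): match length 0
  offset=2 (pos 5, char 'c'): match length 0
  offset=3 (pos 4, char 'e'): match length 0
  offset=4 (pos 3, char 'b'): match length 1
  offset=5 (pos 2, char 'b'): match length 3
  offset=6 (pos 1, char 'b'): match length 2
  offset=7 (pos 0, char 'e'): match length 0
Longest match has length 3 at offset 5.
next_char = character at position 7 + 3 = 10 -> 'c'

Best match: offset=5, length=3 (matching 'bbe' starting at position 2)
LZ77 triple: (5, 3, 'c')


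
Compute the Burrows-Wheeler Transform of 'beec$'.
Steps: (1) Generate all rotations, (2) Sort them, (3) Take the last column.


Rotations (sorted):
  0: $beec -> last char: c
  1: beec$ -> last char: $
  2: c$bee -> last char: e
  3: ec$be -> last char: e
  4: eec$b -> last char: b


BWT = c$eeb


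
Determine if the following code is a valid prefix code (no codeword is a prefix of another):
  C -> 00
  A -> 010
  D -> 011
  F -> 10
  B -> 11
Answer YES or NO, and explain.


Checking each pair (does one codeword prefix another?):
  C='00' vs A='010': no prefix
  C='00' vs D='011': no prefix
  C='00' vs F='10': no prefix
  C='00' vs B='11': no prefix
  A='010' vs C='00': no prefix
  A='010' vs D='011': no prefix
  A='010' vs F='10': no prefix
  A='010' vs B='11': no prefix
  D='011' vs C='00': no prefix
  D='011' vs A='010': no prefix
  D='011' vs F='10': no prefix
  D='011' vs B='11': no prefix
  F='10' vs C='00': no prefix
  F='10' vs A='010': no prefix
  F='10' vs D='011': no prefix
  F='10' vs B='11': no prefix
  B='11' vs C='00': no prefix
  B='11' vs A='010': no prefix
  B='11' vs D='011': no prefix
  B='11' vs F='10': no prefix
No violation found over all pairs.

YES -- this is a valid prefix code. No codeword is a prefix of any other codeword.


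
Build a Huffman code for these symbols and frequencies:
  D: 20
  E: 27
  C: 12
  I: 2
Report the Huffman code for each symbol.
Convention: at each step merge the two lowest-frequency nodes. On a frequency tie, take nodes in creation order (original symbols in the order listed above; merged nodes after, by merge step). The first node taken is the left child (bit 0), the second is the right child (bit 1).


Huffman tree construction:
Step 1: Merge I(2) + C(12) = 14
Step 2: Merge (I+C)(14) + D(20) = 34
Step 3: Merge E(27) + ((I+C)+D)(34) = 61
Read each symbol's code off the tree from the root (left child = 0, right child = 1).

Codes:
  D: 11 (length 2)
  E: 0 (length 1)
  C: 101 (length 3)
  I: 100 (length 3)
Average code length: 109/61 = 1.7869 bits/symbol


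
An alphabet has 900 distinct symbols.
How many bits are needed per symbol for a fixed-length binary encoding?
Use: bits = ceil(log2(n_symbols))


log2(900) = 9.8138
Bracket: 2^9 = 512 < 900 <= 2^10 = 1024
So ceil(log2(900)) = 10

bits = ceil(log2(900)) = ceil(9.8138) = 10 bits


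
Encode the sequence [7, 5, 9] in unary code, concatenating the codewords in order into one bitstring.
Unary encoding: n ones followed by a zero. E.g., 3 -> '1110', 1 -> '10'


Encode each number as n ones followed by a terminating 0:
  7 -> 11111110 (8 bits)
  5 -> 111110 (6 bits)
  9 -> 1111111110 (10 bits)
Total length = 8 + 6 + 10 = 24 bits.

Unary([7, 5, 9]) = 111111101111101111111110 (24 bits)


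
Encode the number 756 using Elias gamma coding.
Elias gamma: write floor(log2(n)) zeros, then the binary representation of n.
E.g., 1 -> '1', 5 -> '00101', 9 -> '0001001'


num_bits = floor(log2(756)) + 1 = 10
leading_zeros = num_bits - 1 = 9
binary(756) = 1011110100

Elias gamma(756) = '000000000' + '1011110100' = 0000000001011110100 (19 bits)


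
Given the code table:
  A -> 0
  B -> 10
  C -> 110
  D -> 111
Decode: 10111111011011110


Decoding:
10 -> B
111 -> D
111 -> D
0 -> A
110 -> C
111 -> D
10 -> B


Result: BDDACDB


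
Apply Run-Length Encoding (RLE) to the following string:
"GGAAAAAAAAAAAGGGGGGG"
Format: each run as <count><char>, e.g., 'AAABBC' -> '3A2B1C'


Scanning runs left to right:
  i=0: run of 'G' x 2 -> '2G'
  i=2: run of 'A' x 11 -> '11A'
  i=13: run of 'G' x 7 -> '7G'

RLE = 2G11A7G


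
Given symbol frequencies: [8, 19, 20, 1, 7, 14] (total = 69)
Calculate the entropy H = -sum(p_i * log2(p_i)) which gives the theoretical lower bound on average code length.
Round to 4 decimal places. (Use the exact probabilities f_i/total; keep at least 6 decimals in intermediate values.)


Per-symbol terms -p_i * log2(p_i) with p_i = f_i/69:
  p = 8/69 = 0.115942: log2(p) = -3.108524, -p*log2(p) = 0.360409
  p = 19/69 = 0.275362: log2(p) = -1.860597, -p*log2(p) = 0.512338
  p = 20/69 = 0.289855: log2(p) = -1.786596, -p*log2(p) = 0.517854
  p = 1/69 = 0.014493: log2(p) = -6.108524, -p*log2(p) = 0.088529
  p = 7/69 = 0.101449: log2(p) = -3.301170, -p*log2(p) = 0.334901
  p = 14/69 = 0.202899: log2(p) = -2.301170, -p*log2(p) = 0.466904
H = 0.360409 + 0.512338 + 0.517854 + 0.088529 + 0.334901 + 0.466904 = 2.280935

H = 2.2809 bits/symbol


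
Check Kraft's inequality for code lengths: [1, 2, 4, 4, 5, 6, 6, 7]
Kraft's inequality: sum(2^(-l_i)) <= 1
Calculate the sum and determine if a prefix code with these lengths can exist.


Sum = 2^(-1) + 2^(-2) + 2^(-4) + 2^(-4) + 2^(-5) + 2^(-6) + 2^(-6) + 2^(-7)
    = 0.5 + 0.25 + 0.0625 + 0.0625 + 0.03125 + 0.015625 + 0.015625 + 0.0078125
    = 121/128 = 0.9453125
Since 0.9453125 <= 1, Kraft's inequality IS satisfied.
A prefix code with these lengths CAN exist.

Kraft sum = 0.9453125. Satisfied.


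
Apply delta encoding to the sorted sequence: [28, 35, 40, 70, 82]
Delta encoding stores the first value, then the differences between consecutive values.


First value: 28
Deltas:
  35 - 28 = 7
  40 - 35 = 5
  70 - 40 = 30
  82 - 70 = 12


Delta encoded: [28, 7, 5, 30, 12]


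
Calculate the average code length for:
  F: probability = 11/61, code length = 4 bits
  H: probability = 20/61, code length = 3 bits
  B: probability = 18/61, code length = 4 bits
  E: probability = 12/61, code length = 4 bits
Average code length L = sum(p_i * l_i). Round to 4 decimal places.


Weighted contributions p_i * l_i:
  F: (11/61) * 4 = 44/61
  H: (20/61) * 3 = 60/61
  B: (18/61) * 4 = 72/61
  E: (12/61) * 4 = 48/61
Sum = (44 + 60 + 72 + 48)/61 = 224/61

L = 224/61 = 3.6721 bits/symbol


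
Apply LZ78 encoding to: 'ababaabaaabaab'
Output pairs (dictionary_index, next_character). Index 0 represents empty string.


LZ78 encoding steps:
Dictionary: {0: ''}
Step 1: w='' (idx 0), next='a' -> output (0, 'a'), add 'a' as idx 1
Step 2: w='' (idx 0), next='b' -> output (0, 'b'), add 'b' as idx 2
Step 3: w='a' (idx 1), next='b' -> output (1, 'b'), add 'ab' as idx 3
Step 4: w='a' (idx 1), next='a' -> output (1, 'a'), add 'aa' as idx 4
Step 5: w='b' (idx 2), next='a' -> output (2, 'a'), add 'ba' as idx 5
Step 6: w='aa' (idx 4), next='b' -> output (4, 'b'), add 'aab' as idx 6
Step 7: w='aab' (idx 6), end of input -> output (6, '')


Encoded: [(0, 'a'), (0, 'b'), (1, 'b'), (1, 'a'), (2, 'a'), (4, 'b'), (6, '')]


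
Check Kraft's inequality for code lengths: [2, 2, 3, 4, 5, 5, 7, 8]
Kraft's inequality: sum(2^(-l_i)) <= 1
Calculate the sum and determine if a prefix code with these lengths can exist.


Sum = 2^(-2) + 2^(-2) + 2^(-3) + 2^(-4) + 2^(-5) + 2^(-5) + 2^(-7) + 2^(-8)
    = 0.25 + 0.25 + 0.125 + 0.0625 + 0.03125 + 0.03125 + 0.0078125 + 0.00390625
    = 195/256 = 0.76171875
Since 0.76171875 <= 1, Kraft's inequality IS satisfied.
A prefix code with these lengths CAN exist.

Kraft sum = 0.76171875. Satisfied.


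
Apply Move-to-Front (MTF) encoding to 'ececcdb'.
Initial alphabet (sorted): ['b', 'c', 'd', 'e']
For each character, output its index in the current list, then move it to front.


MTF encoding:
'e': index 3 in ['b', 'c', 'd', 'e'] -> ['e', 'b', 'c', 'd']
'c': index 2 in ['e', 'b', 'c', 'd'] -> ['c', 'e', 'b', 'd']
'e': index 1 in ['c', 'e', 'b', 'd'] -> ['e', 'c', 'b', 'd']
'c': index 1 in ['e', 'c', 'b', 'd'] -> ['c', 'e', 'b', 'd']
'c': index 0 in ['c', 'e', 'b', 'd'] -> ['c', 'e', 'b', 'd']
'd': index 3 in ['c', 'e', 'b', 'd'] -> ['d', 'c', 'e', 'b']
'b': index 3 in ['d', 'c', 'e', 'b'] -> ['b', 'd', 'c', 'e']


Output: [3, 2, 1, 1, 0, 3, 3]


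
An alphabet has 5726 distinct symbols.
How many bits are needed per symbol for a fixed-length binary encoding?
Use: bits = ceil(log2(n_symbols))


log2(5726) = 12.4833
Bracket: 2^12 = 4096 < 5726 <= 2^13 = 8192
So ceil(log2(5726)) = 13

bits = ceil(log2(5726)) = ceil(12.4833) = 13 bits


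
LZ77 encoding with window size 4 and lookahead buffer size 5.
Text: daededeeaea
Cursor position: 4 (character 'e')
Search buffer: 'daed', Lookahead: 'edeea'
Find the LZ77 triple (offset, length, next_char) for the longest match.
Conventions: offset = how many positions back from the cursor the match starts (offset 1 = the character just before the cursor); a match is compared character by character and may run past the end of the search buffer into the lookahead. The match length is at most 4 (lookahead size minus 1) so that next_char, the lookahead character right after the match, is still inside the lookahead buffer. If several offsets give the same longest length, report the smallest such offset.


Try each offset into the search buffer:
  offset=1 (pos 3, char 'd'): match length 0
  offset=2 (pos 2, char 'e'): match length 3
  offset=3 (pos 1, char 'a'): match length 0
  offset=4 (pos 0, char 'd'): match length 0
Longest match has length 3 at offset 2.
next_char = character at position 4 + 3 = 7 -> 'e'

Best match: offset=2, length=3 (matching 'ede' starting at position 2)
LZ77 triple: (2, 3, 'e')


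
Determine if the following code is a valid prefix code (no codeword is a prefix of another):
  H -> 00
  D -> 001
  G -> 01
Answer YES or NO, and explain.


Checking each pair (does one codeword prefix another?):
  H='00' vs D='001': prefix -- VIOLATION

NO -- this is NOT a valid prefix code. H (00) is a prefix of D (001).


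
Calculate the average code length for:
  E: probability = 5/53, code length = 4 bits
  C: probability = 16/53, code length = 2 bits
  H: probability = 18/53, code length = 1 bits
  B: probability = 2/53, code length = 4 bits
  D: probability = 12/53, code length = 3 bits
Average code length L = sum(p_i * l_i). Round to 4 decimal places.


Weighted contributions p_i * l_i:
  E: (5/53) * 4 = 20/53
  C: (16/53) * 2 = 32/53
  H: (18/53) * 1 = 18/53
  B: (2/53) * 4 = 8/53
  D: (12/53) * 3 = 36/53
Sum = (20 + 32 + 18 + 8 + 36)/53 = 114/53

L = 114/53 = 2.1509 bits/symbol


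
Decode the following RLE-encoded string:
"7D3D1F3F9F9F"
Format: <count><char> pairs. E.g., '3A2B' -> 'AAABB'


Expanding each <count><char> pair:
  7D -> 'DDDDDDD'
  3D -> 'DDD'
  1F -> 'F'
  3F -> 'FFF'
  9F -> 'FFFFFFFFF'
  9F -> 'FFFFFFFFF'

Decoded = DDDDDDDDDDFFFFFFFFFFFFFFFFFFFFFF


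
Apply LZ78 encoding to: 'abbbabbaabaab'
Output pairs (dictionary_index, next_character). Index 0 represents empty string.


LZ78 encoding steps:
Dictionary: {0: ''}
Step 1: w='' (idx 0), next='a' -> output (0, 'a'), add 'a' as idx 1
Step 2: w='' (idx 0), next='b' -> output (0, 'b'), add 'b' as idx 2
Step 3: w='b' (idx 2), next='b' -> output (2, 'b'), add 'bb' as idx 3
Step 4: w='a' (idx 1), next='b' -> output (1, 'b'), add 'ab' as idx 4
Step 5: w='b' (idx 2), next='a' -> output (2, 'a'), add 'ba' as idx 5
Step 6: w='ab' (idx 4), next='a' -> output (4, 'a'), add 'aba' as idx 6
Step 7: w='ab' (idx 4), end of input -> output (4, '')


Encoded: [(0, 'a'), (0, 'b'), (2, 'b'), (1, 'b'), (2, 'a'), (4, 'a'), (4, '')]


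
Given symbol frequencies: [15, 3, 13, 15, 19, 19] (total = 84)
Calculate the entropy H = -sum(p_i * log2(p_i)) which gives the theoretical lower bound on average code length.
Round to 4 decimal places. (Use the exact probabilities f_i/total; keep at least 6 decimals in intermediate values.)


Per-symbol terms -p_i * log2(p_i) with p_i = f_i/84:
  p = 15/84 = 0.178571: log2(p) = -2.485427, -p*log2(p) = 0.443826
  p = 3/84 = 0.035714: log2(p) = -4.807355, -p*log2(p) = 0.171691
  p = 13/84 = 0.154762: log2(p) = -2.691878, -p*log2(p) = 0.416600
  p = 15/84 = 0.178571: log2(p) = -2.485427, -p*log2(p) = 0.443826
  p = 19/84 = 0.226190: log2(p) = -2.144390, -p*log2(p) = 0.485041
  p = 19/84 = 0.226190: log2(p) = -2.144390, -p*log2(p) = 0.485041
H = 0.443826 + 0.171691 + 0.416600 + 0.443826 + 0.485041 + 0.485041 = 2.446025

H = 2.446 bits/symbol


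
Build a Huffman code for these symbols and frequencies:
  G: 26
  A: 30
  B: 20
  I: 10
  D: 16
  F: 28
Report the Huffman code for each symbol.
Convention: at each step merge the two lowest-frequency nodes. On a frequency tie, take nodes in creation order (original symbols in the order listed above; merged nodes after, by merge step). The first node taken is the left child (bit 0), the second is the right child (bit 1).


Huffman tree construction:
Step 1: Merge I(10) + D(16) = 26
Step 2: Merge B(20) + G(26) = 46
Step 3: Merge (I+D)(26) + F(28) = 54
Step 4: Merge A(30) + (B+G)(46) = 76
Step 5: Merge ((I+D)+F)(54) + (A+(B+G))(76) = 130
Read each symbol's code off the tree from the root (left child = 0, right child = 1).

Codes:
  G: 111 (length 3)
  A: 10 (length 2)
  B: 110 (length 3)
  I: 000 (length 3)
  D: 001 (length 3)
  F: 01 (length 2)
Average code length: 332/130 = 2.5538 bits/symbol


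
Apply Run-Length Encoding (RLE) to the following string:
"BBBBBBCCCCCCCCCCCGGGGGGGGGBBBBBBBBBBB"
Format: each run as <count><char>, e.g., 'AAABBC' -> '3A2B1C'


Scanning runs left to right:
  i=0: run of 'B' x 6 -> '6B'
  i=6: run of 'C' x 11 -> '11C'
  i=17: run of 'G' x 9 -> '9G'
  i=26: run of 'B' x 11 -> '11B'

RLE = 6B11C9G11B


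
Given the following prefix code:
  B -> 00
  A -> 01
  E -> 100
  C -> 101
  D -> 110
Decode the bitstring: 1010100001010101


Decoding step by step:
Bits 101 -> C
Bits 01 -> A
Bits 00 -> B
Bits 00 -> B
Bits 101 -> C
Bits 01 -> A
Bits 01 -> A


Decoded message: CABBCAA


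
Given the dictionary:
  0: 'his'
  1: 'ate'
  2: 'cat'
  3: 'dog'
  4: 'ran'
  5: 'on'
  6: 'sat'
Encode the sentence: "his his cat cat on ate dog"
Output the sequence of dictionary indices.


Look up each word in the dictionary:
  'his' -> 0
  'his' -> 0
  'cat' -> 2
  'cat' -> 2
  'on' -> 5
  'ate' -> 1
  'dog' -> 3

Encoded: [0, 0, 2, 2, 5, 1, 3]


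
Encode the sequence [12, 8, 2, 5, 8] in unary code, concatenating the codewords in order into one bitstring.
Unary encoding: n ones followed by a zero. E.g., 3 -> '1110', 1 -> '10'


Encode each number as n ones followed by a terminating 0:
  12 -> 1111111111110 (13 bits)
  8 -> 111111110 (9 bits)
  2 -> 110 (3 bits)
  5 -> 111110 (6 bits)
  8 -> 111111110 (9 bits)
Total length = 13 + 9 + 3 + 6 + 9 = 40 bits.

Unary([12, 8, 2, 5, 8]) = 1111111111110111111110110111110111111110 (40 bits)


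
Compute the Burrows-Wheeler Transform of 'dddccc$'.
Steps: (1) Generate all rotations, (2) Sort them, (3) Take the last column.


Rotations (sorted):
  0: $dddccc -> last char: c
  1: c$dddcc -> last char: c
  2: cc$dddc -> last char: c
  3: ccc$ddd -> last char: d
  4: dccc$dd -> last char: d
  5: ddccc$d -> last char: d
  6: dddccc$ -> last char: $


BWT = cccddd$


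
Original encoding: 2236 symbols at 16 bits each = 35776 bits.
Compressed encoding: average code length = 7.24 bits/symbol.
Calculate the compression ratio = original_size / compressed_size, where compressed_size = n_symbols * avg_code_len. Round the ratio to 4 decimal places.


original_size = n_symbols * orig_bits = 2236 * 16 = 35776 bits
compressed_size = n_symbols * avg_code_len = 2236 * 7.24 = 16188.64 bits
ratio = original_size / compressed_size = 35776 / 16188.64 = 2.2099

Compression ratio = 2.2099


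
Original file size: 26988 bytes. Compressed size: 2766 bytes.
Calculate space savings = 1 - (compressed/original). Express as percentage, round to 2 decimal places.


ratio = compressed/original = 2766/26988 = 0.10249
savings = 1 - ratio = 1 - 0.10249 = 0.89751
as a percentage: 0.89751 * 100 = 89.75%

Space savings = 1 - 2766/26988 = 89.75%


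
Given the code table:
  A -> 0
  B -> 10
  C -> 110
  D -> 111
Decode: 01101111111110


Decoding:
0 -> A
110 -> C
111 -> D
111 -> D
111 -> D
0 -> A


Result: ACDDDA


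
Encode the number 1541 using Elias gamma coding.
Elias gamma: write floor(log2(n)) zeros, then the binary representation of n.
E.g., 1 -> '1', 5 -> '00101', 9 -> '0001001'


num_bits = floor(log2(1541)) + 1 = 11
leading_zeros = num_bits - 1 = 10
binary(1541) = 11000000101

Elias gamma(1541) = '0000000000' + '11000000101' = 000000000011000000101 (21 bits)


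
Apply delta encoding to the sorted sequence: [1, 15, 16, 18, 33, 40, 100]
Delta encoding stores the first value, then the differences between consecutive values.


First value: 1
Deltas:
  15 - 1 = 14
  16 - 15 = 1
  18 - 16 = 2
  33 - 18 = 15
  40 - 33 = 7
  100 - 40 = 60


Delta encoded: [1, 14, 1, 2, 15, 7, 60]


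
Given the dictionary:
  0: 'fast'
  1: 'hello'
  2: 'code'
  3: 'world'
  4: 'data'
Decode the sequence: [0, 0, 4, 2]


Look up each index in the dictionary:
  0 -> 'fast'
  0 -> 'fast'
  4 -> 'data'
  2 -> 'code'

Decoded: "fast fast data code"


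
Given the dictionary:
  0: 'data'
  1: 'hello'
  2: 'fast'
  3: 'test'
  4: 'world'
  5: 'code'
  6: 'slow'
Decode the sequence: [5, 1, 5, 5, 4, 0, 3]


Look up each index in the dictionary:
  5 -> 'code'
  1 -> 'hello'
  5 -> 'code'
  5 -> 'code'
  4 -> 'world'
  0 -> 'data'
  3 -> 'test'

Decoded: "code hello code code world data test"


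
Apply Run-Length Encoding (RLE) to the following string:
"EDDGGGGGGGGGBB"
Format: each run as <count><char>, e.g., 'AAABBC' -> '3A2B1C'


Scanning runs left to right:
  i=0: run of 'E' x 1 -> '1E'
  i=1: run of 'D' x 2 -> '2D'
  i=3: run of 'G' x 9 -> '9G'
  i=12: run of 'B' x 2 -> '2B'

RLE = 1E2D9G2B


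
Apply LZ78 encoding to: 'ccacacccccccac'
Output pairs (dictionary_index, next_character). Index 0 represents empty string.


LZ78 encoding steps:
Dictionary: {0: ''}
Step 1: w='' (idx 0), next='c' -> output (0, 'c'), add 'c' as idx 1
Step 2: w='c' (idx 1), next='a' -> output (1, 'a'), add 'ca' as idx 2
Step 3: w='ca' (idx 2), next='c' -> output (2, 'c'), add 'cac' as idx 3
Step 4: w='c' (idx 1), next='c' -> output (1, 'c'), add 'cc' as idx 4
Step 5: w='cc' (idx 4), next='c' -> output (4, 'c'), add 'ccc' as idx 5
Step 6: w='cac' (idx 3), end of input -> output (3, '')


Encoded: [(0, 'c'), (1, 'a'), (2, 'c'), (1, 'c'), (4, 'c'), (3, '')]


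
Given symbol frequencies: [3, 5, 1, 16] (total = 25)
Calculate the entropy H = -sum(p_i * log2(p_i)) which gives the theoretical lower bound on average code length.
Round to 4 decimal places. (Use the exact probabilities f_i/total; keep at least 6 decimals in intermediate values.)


Per-symbol terms -p_i * log2(p_i) with p_i = f_i/25:
  p = 3/25 = 0.120000: log2(p) = -3.058894, -p*log2(p) = 0.367067
  p = 5/25 = 0.200000: log2(p) = -2.321928, -p*log2(p) = 0.464386
  p = 1/25 = 0.040000: log2(p) = -4.643856, -p*log2(p) = 0.185754
  p = 16/25 = 0.640000: log2(p) = -0.643856, -p*log2(p) = 0.412068
H = 0.367067 + 0.464386 + 0.185754 + 0.412068 = 1.429275

H = 1.4293 bits/symbol


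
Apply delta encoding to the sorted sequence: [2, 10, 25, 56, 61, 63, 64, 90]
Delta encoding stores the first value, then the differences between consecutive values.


First value: 2
Deltas:
  10 - 2 = 8
  25 - 10 = 15
  56 - 25 = 31
  61 - 56 = 5
  63 - 61 = 2
  64 - 63 = 1
  90 - 64 = 26


Delta encoded: [2, 8, 15, 31, 5, 2, 1, 26]


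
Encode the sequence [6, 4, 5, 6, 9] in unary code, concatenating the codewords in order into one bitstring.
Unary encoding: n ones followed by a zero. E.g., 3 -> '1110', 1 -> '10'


Encode each number as n ones followed by a terminating 0:
  6 -> 1111110 (7 bits)
  4 -> 11110 (5 bits)
  5 -> 111110 (6 bits)
  6 -> 1111110 (7 bits)
  9 -> 1111111110 (10 bits)
Total length = 7 + 5 + 6 + 7 + 10 = 35 bits.

Unary([6, 4, 5, 6, 9]) = 11111101111011111011111101111111110 (35 bits)


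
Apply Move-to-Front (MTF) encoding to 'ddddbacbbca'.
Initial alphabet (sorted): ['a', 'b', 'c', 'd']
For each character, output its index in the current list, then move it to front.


MTF encoding:
'd': index 3 in ['a', 'b', 'c', 'd'] -> ['d', 'a', 'b', 'c']
'd': index 0 in ['d', 'a', 'b', 'c'] -> ['d', 'a', 'b', 'c']
'd': index 0 in ['d', 'a', 'b', 'c'] -> ['d', 'a', 'b', 'c']
'd': index 0 in ['d', 'a', 'b', 'c'] -> ['d', 'a', 'b', 'c']
'b': index 2 in ['d', 'a', 'b', 'c'] -> ['b', 'd', 'a', 'c']
'a': index 2 in ['b', 'd', 'a', 'c'] -> ['a', 'b', 'd', 'c']
'c': index 3 in ['a', 'b', 'd', 'c'] -> ['c', 'a', 'b', 'd']
'b': index 2 in ['c', 'a', 'b', 'd'] -> ['b', 'c', 'a', 'd']
'b': index 0 in ['b', 'c', 'a', 'd'] -> ['b', 'c', 'a', 'd']
'c': index 1 in ['b', 'c', 'a', 'd'] -> ['c', 'b', 'a', 'd']
'a': index 2 in ['c', 'b', 'a', 'd'] -> ['a', 'c', 'b', 'd']


Output: [3, 0, 0, 0, 2, 2, 3, 2, 0, 1, 2]


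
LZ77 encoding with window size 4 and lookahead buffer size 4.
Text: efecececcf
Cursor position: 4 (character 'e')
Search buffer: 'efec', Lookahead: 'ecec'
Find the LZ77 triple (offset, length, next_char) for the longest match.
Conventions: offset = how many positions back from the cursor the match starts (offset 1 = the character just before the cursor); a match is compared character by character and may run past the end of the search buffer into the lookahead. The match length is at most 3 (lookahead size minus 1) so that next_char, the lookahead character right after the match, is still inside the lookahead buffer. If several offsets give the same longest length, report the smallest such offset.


Try each offset into the search buffer:
  offset=1 (pos 3, char 'c'): match length 0
  offset=2 (pos 2, char 'e'): match length 3
  offset=3 (pos 1, char 'f'): match length 0
  offset=4 (pos 0, char 'e'): match length 1
Longest match has length 3 at offset 2.
next_char = character at position 4 + 3 = 7 -> 'c'

Best match: offset=2, length=3 (matching 'ece' starting at position 2)
LZ77 triple: (2, 3, 'c')


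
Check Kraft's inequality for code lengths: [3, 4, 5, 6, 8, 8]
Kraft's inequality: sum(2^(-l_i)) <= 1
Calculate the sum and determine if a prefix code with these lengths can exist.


Sum = 2^(-3) + 2^(-4) + 2^(-5) + 2^(-6) + 2^(-8) + 2^(-8)
    = 0.125 + 0.0625 + 0.03125 + 0.015625 + 0.00390625 + 0.00390625
    = 62/256 = 0.2421875
Since 0.2421875 <= 1, Kraft's inequality IS satisfied.
A prefix code with these lengths CAN exist.

Kraft sum = 0.2421875. Satisfied.


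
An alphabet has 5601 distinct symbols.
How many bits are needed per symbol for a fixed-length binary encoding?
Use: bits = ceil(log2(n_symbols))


log2(5601) = 12.4515
Bracket: 2^12 = 4096 < 5601 <= 2^13 = 8192
So ceil(log2(5601)) = 13

bits = ceil(log2(5601)) = ceil(12.4515) = 13 bits


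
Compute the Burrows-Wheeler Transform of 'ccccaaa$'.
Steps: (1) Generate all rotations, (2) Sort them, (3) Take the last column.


Rotations (sorted):
  0: $ccccaaa -> last char: a
  1: a$ccccaa -> last char: a
  2: aa$cccca -> last char: a
  3: aaa$cccc -> last char: c
  4: caaa$ccc -> last char: c
  5: ccaaa$cc -> last char: c
  6: cccaaa$c -> last char: c
  7: ccccaaa$ -> last char: $


BWT = aaacccc$


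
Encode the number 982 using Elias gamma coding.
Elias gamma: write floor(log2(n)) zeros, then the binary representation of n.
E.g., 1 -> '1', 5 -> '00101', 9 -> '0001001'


num_bits = floor(log2(982)) + 1 = 10
leading_zeros = num_bits - 1 = 9
binary(982) = 1111010110

Elias gamma(982) = '000000000' + '1111010110' = 0000000001111010110 (19 bits)


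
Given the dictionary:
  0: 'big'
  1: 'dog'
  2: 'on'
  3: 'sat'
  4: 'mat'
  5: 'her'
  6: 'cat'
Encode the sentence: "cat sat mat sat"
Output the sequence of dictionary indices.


Look up each word in the dictionary:
  'cat' -> 6
  'sat' -> 3
  'mat' -> 4
  'sat' -> 3

Encoded: [6, 3, 4, 3]


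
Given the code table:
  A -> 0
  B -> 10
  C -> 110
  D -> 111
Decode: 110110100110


Decoding:
110 -> C
110 -> C
10 -> B
0 -> A
110 -> C


Result: CCBAC


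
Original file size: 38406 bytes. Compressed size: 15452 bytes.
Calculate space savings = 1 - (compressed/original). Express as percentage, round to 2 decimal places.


ratio = compressed/original = 15452/38406 = 0.402333
savings = 1 - ratio = 1 - 0.402333 = 0.597667
as a percentage: 0.597667 * 100 = 59.77%

Space savings = 1 - 15452/38406 = 59.77%


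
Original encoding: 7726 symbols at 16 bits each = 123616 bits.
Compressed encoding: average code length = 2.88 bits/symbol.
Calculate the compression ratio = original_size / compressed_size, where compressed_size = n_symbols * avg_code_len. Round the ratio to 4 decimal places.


original_size = n_symbols * orig_bits = 7726 * 16 = 123616 bits
compressed_size = n_symbols * avg_code_len = 7726 * 2.88 = 22250.88 bits
ratio = original_size / compressed_size = 123616 / 22250.88 = 5.5556

Compression ratio = 5.5556


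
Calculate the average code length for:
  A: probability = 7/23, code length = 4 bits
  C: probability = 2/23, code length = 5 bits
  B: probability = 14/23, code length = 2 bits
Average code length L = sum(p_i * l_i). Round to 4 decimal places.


Weighted contributions p_i * l_i:
  A: (7/23) * 4 = 28/23
  C: (2/23) * 5 = 10/23
  B: (14/23) * 2 = 28/23
Sum = (28 + 10 + 28)/23 = 66/23

L = 66/23 = 2.8696 bits/symbol


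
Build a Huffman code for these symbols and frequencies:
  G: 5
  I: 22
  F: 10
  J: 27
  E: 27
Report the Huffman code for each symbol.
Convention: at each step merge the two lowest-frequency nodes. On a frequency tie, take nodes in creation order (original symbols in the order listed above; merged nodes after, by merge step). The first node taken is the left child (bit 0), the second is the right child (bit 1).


Huffman tree construction:
Step 1: Merge G(5) + F(10) = 15
Step 2: Merge (G+F)(15) + I(22) = 37
Step 3: Merge J(27) + E(27) = 54
Step 4: Merge ((G+F)+I)(37) + (J+E)(54) = 91
Read each symbol's code off the tree from the root (left child = 0, right child = 1).

Codes:
  G: 000 (length 3)
  I: 01 (length 2)
  F: 001 (length 3)
  J: 10 (length 2)
  E: 11 (length 2)
Average code length: 197/91 = 2.1648 bits/symbol


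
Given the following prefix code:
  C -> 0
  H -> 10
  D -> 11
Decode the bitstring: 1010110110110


Decoding step by step:
Bits 10 -> H
Bits 10 -> H
Bits 11 -> D
Bits 0 -> C
Bits 11 -> D
Bits 0 -> C
Bits 11 -> D
Bits 0 -> C


Decoded message: HHDCDCDC


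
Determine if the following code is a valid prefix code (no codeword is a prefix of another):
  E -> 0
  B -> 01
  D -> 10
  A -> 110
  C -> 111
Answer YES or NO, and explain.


Checking each pair (does one codeword prefix another?):
  E='0' vs B='01': prefix -- VIOLATION

NO -- this is NOT a valid prefix code. E (0) is a prefix of B (01).


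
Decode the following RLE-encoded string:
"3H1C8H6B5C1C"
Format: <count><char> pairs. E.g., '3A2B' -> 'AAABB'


Expanding each <count><char> pair:
  3H -> 'HHH'
  1C -> 'C'
  8H -> 'HHHHHHHH'
  6B -> 'BBBBBB'
  5C -> 'CCCCC'
  1C -> 'C'

Decoded = HHHCHHHHHHHHBBBBBBCCCCCC


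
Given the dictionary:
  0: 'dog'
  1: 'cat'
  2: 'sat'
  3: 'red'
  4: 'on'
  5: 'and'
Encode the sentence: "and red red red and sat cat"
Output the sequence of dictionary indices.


Look up each word in the dictionary:
  'and' -> 5
  'red' -> 3
  'red' -> 3
  'red' -> 3
  'and' -> 5
  'sat' -> 2
  'cat' -> 1

Encoded: [5, 3, 3, 3, 5, 2, 1]


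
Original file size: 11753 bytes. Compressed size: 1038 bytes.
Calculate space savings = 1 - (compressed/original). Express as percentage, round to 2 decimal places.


ratio = compressed/original = 1038/11753 = 0.088318
savings = 1 - ratio = 1 - 0.088318 = 0.911682
as a percentage: 0.911682 * 100 = 91.17%

Space savings = 1 - 1038/11753 = 91.17%


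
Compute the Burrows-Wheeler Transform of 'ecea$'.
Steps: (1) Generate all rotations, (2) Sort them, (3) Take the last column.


Rotations (sorted):
  0: $ecea -> last char: a
  1: a$ece -> last char: e
  2: cea$e -> last char: e
  3: ea$ec -> last char: c
  4: ecea$ -> last char: $


BWT = aeec$


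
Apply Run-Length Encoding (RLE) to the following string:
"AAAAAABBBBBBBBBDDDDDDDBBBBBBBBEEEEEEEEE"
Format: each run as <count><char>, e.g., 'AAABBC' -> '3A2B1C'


Scanning runs left to right:
  i=0: run of 'A' x 6 -> '6A'
  i=6: run of 'B' x 9 -> '9B'
  i=15: run of 'D' x 7 -> '7D'
  i=22: run of 'B' x 8 -> '8B'
  i=30: run of 'E' x 9 -> '9E'

RLE = 6A9B7D8B9E


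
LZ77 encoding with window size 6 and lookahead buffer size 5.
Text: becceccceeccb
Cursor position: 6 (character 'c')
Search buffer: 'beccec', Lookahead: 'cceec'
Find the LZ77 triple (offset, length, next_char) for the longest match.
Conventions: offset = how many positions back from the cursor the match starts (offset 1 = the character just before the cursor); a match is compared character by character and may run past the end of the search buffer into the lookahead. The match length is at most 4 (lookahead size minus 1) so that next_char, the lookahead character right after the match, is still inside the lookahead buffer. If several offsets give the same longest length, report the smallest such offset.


Try each offset into the search buffer:
  offset=1 (pos 5, char 'c'): match length 2
  offset=2 (pos 4, char 'e'): match length 0
  offset=3 (pos 3, char 'c'): match length 1
  offset=4 (pos 2, char 'c'): match length 3
  offset=5 (pos 1, char 'e'): match length 0
  offset=6 (pos 0, char 'b'): match length 0
Longest match has length 3 at offset 4.
next_char = character at position 6 + 3 = 9 -> 'e'

Best match: offset=4, length=3 (matching 'cce' starting at position 2)
LZ77 triple: (4, 3, 'e')


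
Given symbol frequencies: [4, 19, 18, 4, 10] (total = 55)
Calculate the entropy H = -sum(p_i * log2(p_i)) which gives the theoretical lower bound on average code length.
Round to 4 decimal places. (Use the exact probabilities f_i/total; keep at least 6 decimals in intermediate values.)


Per-symbol terms -p_i * log2(p_i) with p_i = f_i/55:
  p = 4/55 = 0.072727: log2(p) = -3.781360, -p*log2(p) = 0.275008
  p = 19/55 = 0.345455: log2(p) = -1.533432, -p*log2(p) = 0.529731
  p = 18/55 = 0.327273: log2(p) = -1.611435, -p*log2(p) = 0.527379
  p = 4/55 = 0.072727: log2(p) = -3.781360, -p*log2(p) = 0.275008
  p = 10/55 = 0.181818: log2(p) = -2.459432, -p*log2(p) = 0.447169
H = 0.275008 + 0.529731 + 0.527379 + 0.275008 + 0.447169 = 2.054295

H = 2.0543 bits/symbol


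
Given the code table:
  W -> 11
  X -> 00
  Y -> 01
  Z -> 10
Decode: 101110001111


Decoding:
10 -> Z
11 -> W
10 -> Z
00 -> X
11 -> W
11 -> W


Result: ZWZXWW


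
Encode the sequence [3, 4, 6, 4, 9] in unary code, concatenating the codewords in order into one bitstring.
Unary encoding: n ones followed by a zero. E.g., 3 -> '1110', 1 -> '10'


Encode each number as n ones followed by a terminating 0:
  3 -> 1110 (4 bits)
  4 -> 11110 (5 bits)
  6 -> 1111110 (7 bits)
  4 -> 11110 (5 bits)
  9 -> 1111111110 (10 bits)
Total length = 4 + 5 + 7 + 5 + 10 = 31 bits.

Unary([3, 4, 6, 4, 9]) = 1110111101111110111101111111110 (31 bits)


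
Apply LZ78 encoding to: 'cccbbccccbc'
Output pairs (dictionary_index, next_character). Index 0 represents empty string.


LZ78 encoding steps:
Dictionary: {0: ''}
Step 1: w='' (idx 0), next='c' -> output (0, 'c'), add 'c' as idx 1
Step 2: w='c' (idx 1), next='c' -> output (1, 'c'), add 'cc' as idx 2
Step 3: w='' (idx 0), next='b' -> output (0, 'b'), add 'b' as idx 3
Step 4: w='b' (idx 3), next='c' -> output (3, 'c'), add 'bc' as idx 4
Step 5: w='cc' (idx 2), next='c' -> output (2, 'c'), add 'ccc' as idx 5
Step 6: w='bc' (idx 4), end of input -> output (4, '')


Encoded: [(0, 'c'), (1, 'c'), (0, 'b'), (3, 'c'), (2, 'c'), (4, '')]


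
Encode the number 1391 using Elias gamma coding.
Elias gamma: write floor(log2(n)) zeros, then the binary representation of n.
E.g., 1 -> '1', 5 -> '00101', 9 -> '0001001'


num_bits = floor(log2(1391)) + 1 = 11
leading_zeros = num_bits - 1 = 10
binary(1391) = 10101101111

Elias gamma(1391) = '0000000000' + '10101101111' = 000000000010101101111 (21 bits)


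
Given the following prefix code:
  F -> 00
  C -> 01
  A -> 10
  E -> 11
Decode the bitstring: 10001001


Decoding step by step:
Bits 10 -> A
Bits 00 -> F
Bits 10 -> A
Bits 01 -> C


Decoded message: AFAC


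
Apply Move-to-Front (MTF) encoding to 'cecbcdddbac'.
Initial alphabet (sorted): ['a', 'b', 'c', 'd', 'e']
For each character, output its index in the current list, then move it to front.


MTF encoding:
'c': index 2 in ['a', 'b', 'c', 'd', 'e'] -> ['c', 'a', 'b', 'd', 'e']
'e': index 4 in ['c', 'a', 'b', 'd', 'e'] -> ['e', 'c', 'a', 'b', 'd']
'c': index 1 in ['e', 'c', 'a', 'b', 'd'] -> ['c', 'e', 'a', 'b', 'd']
'b': index 3 in ['c', 'e', 'a', 'b', 'd'] -> ['b', 'c', 'e', 'a', 'd']
'c': index 1 in ['b', 'c', 'e', 'a', 'd'] -> ['c', 'b', 'e', 'a', 'd']
'd': index 4 in ['c', 'b', 'e', 'a', 'd'] -> ['d', 'c', 'b', 'e', 'a']
'd': index 0 in ['d', 'c', 'b', 'e', 'a'] -> ['d', 'c', 'b', 'e', 'a']
'd': index 0 in ['d', 'c', 'b', 'e', 'a'] -> ['d', 'c', 'b', 'e', 'a']
'b': index 2 in ['d', 'c', 'b', 'e', 'a'] -> ['b', 'd', 'c', 'e', 'a']
'a': index 4 in ['b', 'd', 'c', 'e', 'a'] -> ['a', 'b', 'd', 'c', 'e']
'c': index 3 in ['a', 'b', 'd', 'c', 'e'] -> ['c', 'a', 'b', 'd', 'e']


Output: [2, 4, 1, 3, 1, 4, 0, 0, 2, 4, 3]


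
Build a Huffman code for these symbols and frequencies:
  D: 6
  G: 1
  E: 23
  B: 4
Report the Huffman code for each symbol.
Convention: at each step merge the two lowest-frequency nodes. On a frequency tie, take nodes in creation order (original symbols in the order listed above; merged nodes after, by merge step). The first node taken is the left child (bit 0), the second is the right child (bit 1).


Huffman tree construction:
Step 1: Merge G(1) + B(4) = 5
Step 2: Merge (G+B)(5) + D(6) = 11
Step 3: Merge ((G+B)+D)(11) + E(23) = 34
Read each symbol's code off the tree from the root (left child = 0, right child = 1).

Codes:
  D: 01 (length 2)
  G: 000 (length 3)
  E: 1 (length 1)
  B: 001 (length 3)
Average code length: 50/34 = 1.4706 bits/symbol


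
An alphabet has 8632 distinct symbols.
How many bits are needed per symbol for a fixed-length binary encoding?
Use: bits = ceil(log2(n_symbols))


log2(8632) = 13.0755
Bracket: 2^13 = 8192 < 8632 <= 2^14 = 16384
So ceil(log2(8632)) = 14

bits = ceil(log2(8632)) = ceil(13.0755) = 14 bits


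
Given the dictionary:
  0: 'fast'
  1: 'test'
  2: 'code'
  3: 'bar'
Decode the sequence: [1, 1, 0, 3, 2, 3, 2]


Look up each index in the dictionary:
  1 -> 'test'
  1 -> 'test'
  0 -> 'fast'
  3 -> 'bar'
  2 -> 'code'
  3 -> 'bar'
  2 -> 'code'

Decoded: "test test fast bar code bar code"


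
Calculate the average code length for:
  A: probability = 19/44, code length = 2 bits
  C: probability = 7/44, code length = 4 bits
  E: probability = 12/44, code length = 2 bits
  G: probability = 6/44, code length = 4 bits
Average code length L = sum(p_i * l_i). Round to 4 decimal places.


Weighted contributions p_i * l_i:
  A: (19/44) * 2 = 38/44
  C: (7/44) * 4 = 28/44
  E: (12/44) * 2 = 24/44
  G: (6/44) * 4 = 24/44
Sum = (38 + 28 + 24 + 24)/44 = 114/44

L = 114/44 = 2.5909 bits/symbol


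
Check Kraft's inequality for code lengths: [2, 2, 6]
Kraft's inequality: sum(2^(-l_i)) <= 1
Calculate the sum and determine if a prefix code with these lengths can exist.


Sum = 2^(-2) + 2^(-2) + 2^(-6)
    = 0.25 + 0.25 + 0.015625
    = 33/64 = 0.515625
Since 0.515625 <= 1, Kraft's inequality IS satisfied.
A prefix code with these lengths CAN exist.

Kraft sum = 0.515625. Satisfied.


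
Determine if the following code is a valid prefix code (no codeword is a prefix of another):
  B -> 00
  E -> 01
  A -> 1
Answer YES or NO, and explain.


Checking each pair (does one codeword prefix another?):
  B='00' vs E='01': no prefix
  B='00' vs A='1': no prefix
  E='01' vs B='00': no prefix
  E='01' vs A='1': no prefix
  A='1' vs B='00': no prefix
  A='1' vs E='01': no prefix
No violation found over all pairs.

YES -- this is a valid prefix code. No codeword is a prefix of any other codeword.
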